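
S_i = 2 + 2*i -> [2, 4, 6, 8, 10]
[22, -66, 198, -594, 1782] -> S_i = 22*-3^i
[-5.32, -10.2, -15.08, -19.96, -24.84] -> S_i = -5.32 + -4.88*i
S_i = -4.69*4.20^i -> [-4.69, -19.7, -82.73, -347.47, -1459.39]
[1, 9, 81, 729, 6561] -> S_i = 1*9^i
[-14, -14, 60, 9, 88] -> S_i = Random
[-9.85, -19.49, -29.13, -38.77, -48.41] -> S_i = -9.85 + -9.64*i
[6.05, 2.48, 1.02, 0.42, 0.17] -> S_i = 6.05*0.41^i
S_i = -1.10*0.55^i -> [-1.1, -0.61, -0.33, -0.18, -0.1]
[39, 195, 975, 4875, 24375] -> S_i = 39*5^i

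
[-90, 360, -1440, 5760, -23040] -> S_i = -90*-4^i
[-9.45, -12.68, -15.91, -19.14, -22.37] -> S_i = -9.45 + -3.23*i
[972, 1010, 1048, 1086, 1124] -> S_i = 972 + 38*i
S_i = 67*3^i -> [67, 201, 603, 1809, 5427]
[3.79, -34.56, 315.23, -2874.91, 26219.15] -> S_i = 3.79*(-9.12)^i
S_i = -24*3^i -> [-24, -72, -216, -648, -1944]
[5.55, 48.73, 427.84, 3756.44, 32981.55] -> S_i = 5.55*8.78^i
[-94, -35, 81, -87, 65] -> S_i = Random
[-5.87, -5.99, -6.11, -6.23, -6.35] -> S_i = -5.87*1.02^i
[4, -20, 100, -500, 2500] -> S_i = 4*-5^i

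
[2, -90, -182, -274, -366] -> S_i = 2 + -92*i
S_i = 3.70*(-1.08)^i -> [3.7, -4.0, 4.32, -4.66, 5.03]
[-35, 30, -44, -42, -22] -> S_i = Random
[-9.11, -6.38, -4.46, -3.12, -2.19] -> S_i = -9.11*0.70^i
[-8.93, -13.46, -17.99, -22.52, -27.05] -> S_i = -8.93 + -4.53*i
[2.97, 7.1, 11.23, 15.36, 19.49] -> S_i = 2.97 + 4.13*i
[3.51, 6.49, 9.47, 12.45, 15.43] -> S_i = 3.51 + 2.98*i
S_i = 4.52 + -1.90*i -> [4.52, 2.62, 0.72, -1.18, -3.08]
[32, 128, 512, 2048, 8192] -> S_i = 32*4^i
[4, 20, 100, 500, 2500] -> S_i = 4*5^i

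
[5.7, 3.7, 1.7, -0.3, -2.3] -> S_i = 5.70 + -2.00*i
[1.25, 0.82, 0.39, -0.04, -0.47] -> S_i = 1.25 + -0.43*i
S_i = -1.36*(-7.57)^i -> [-1.36, 10.3, -77.93, 589.97, -4466.04]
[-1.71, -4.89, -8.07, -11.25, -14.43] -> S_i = -1.71 + -3.18*i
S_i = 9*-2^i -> [9, -18, 36, -72, 144]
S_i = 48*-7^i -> [48, -336, 2352, -16464, 115248]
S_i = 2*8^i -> [2, 16, 128, 1024, 8192]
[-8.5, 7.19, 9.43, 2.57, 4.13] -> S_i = Random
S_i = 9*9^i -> [9, 81, 729, 6561, 59049]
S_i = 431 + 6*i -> [431, 437, 443, 449, 455]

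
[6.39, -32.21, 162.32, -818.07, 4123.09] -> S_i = 6.39*(-5.04)^i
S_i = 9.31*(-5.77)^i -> [9.31, -53.72, 309.96, -1788.45, 10319.36]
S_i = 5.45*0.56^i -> [5.45, 3.05, 1.71, 0.96, 0.54]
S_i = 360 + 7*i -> [360, 367, 374, 381, 388]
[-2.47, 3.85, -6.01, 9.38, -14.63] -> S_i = -2.47*(-1.56)^i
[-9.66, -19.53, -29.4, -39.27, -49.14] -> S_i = -9.66 + -9.87*i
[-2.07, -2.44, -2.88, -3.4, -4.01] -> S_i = -2.07*1.18^i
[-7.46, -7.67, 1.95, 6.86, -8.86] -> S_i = Random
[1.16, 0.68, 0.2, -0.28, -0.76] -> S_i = 1.16 + -0.48*i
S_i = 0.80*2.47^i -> [0.8, 1.98, 4.88, 12.06, 29.78]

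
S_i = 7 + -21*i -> [7, -14, -35, -56, -77]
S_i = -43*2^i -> [-43, -86, -172, -344, -688]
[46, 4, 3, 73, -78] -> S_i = Random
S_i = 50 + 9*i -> [50, 59, 68, 77, 86]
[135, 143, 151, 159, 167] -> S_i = 135 + 8*i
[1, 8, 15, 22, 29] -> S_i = 1 + 7*i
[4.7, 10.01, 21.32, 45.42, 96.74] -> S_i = 4.70*2.13^i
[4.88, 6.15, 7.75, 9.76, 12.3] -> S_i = 4.88*1.26^i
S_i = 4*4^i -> [4, 16, 64, 256, 1024]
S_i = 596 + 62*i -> [596, 658, 720, 782, 844]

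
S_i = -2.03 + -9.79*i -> [-2.03, -11.82, -21.61, -31.4, -41.19]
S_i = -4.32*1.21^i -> [-4.32, -5.23, -6.32, -7.65, -9.26]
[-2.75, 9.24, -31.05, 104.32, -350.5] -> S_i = -2.75*(-3.36)^i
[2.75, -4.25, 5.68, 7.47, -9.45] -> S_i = Random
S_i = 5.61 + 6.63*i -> [5.61, 12.24, 18.87, 25.5, 32.13]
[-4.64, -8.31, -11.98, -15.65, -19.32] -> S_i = -4.64 + -3.67*i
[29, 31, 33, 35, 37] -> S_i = 29 + 2*i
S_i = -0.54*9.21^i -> [-0.54, -4.97, -45.81, -421.86, -3885.37]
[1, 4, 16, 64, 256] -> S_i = 1*4^i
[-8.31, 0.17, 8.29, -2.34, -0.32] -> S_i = Random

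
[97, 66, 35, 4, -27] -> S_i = 97 + -31*i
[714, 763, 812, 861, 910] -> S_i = 714 + 49*i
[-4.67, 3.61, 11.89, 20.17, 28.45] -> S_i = -4.67 + 8.28*i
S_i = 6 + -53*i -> [6, -47, -100, -153, -206]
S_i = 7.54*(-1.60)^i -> [7.54, -12.06, 19.3, -30.88, 49.41]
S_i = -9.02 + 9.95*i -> [-9.02, 0.93, 10.88, 20.83, 30.78]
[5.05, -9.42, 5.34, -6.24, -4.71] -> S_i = Random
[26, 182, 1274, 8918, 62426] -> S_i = 26*7^i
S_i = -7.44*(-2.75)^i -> [-7.44, 20.46, -56.26, 154.73, -425.5]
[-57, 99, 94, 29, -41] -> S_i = Random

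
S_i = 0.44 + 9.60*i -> [0.44, 10.04, 19.64, 29.24, 38.84]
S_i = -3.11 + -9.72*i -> [-3.11, -12.83, -22.55, -32.27, -41.99]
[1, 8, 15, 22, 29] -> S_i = 1 + 7*i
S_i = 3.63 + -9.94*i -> [3.63, -6.31, -16.25, -26.19, -36.13]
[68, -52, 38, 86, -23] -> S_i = Random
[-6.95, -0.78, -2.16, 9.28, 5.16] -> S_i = Random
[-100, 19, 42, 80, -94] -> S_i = Random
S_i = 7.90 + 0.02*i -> [7.9, 7.92, 7.94, 7.96, 7.98]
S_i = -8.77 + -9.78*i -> [-8.77, -18.55, -28.33, -38.11, -47.89]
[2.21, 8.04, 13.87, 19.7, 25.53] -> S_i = 2.21 + 5.83*i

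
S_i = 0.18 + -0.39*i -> [0.18, -0.21, -0.6, -0.99, -1.38]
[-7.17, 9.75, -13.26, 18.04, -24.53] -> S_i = -7.17*(-1.36)^i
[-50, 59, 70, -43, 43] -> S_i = Random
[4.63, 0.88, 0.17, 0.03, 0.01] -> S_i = 4.63*0.19^i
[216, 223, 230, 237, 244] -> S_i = 216 + 7*i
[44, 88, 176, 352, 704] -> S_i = 44*2^i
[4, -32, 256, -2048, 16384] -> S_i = 4*-8^i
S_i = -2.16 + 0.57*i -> [-2.16, -1.59, -1.02, -0.45, 0.12]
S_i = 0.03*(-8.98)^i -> [0.03, -0.27, 2.42, -21.72, 195.09]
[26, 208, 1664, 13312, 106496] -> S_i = 26*8^i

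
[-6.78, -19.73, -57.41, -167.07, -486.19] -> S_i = -6.78*2.91^i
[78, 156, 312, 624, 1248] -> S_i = 78*2^i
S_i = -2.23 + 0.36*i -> [-2.23, -1.87, -1.51, -1.15, -0.79]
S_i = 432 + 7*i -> [432, 439, 446, 453, 460]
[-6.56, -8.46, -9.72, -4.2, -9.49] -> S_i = Random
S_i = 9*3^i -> [9, 27, 81, 243, 729]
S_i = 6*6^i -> [6, 36, 216, 1296, 7776]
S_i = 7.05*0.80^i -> [7.05, 5.64, 4.51, 3.61, 2.89]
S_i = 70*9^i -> [70, 630, 5670, 51030, 459270]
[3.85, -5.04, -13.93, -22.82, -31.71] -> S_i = 3.85 + -8.89*i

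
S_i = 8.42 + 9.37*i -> [8.42, 17.79, 27.16, 36.53, 45.9]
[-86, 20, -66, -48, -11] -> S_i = Random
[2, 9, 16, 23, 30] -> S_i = 2 + 7*i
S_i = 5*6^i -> [5, 30, 180, 1080, 6480]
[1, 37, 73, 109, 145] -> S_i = 1 + 36*i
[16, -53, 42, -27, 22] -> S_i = Random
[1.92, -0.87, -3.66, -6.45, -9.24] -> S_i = 1.92 + -2.79*i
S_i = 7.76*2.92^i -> [7.76, 22.66, 66.16, 193.2, 564.15]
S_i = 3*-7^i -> [3, -21, 147, -1029, 7203]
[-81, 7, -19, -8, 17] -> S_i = Random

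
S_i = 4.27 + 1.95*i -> [4.27, 6.22, 8.17, 10.12, 12.07]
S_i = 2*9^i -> [2, 18, 162, 1458, 13122]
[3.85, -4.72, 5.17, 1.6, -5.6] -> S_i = Random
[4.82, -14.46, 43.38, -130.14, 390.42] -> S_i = 4.82*(-3.00)^i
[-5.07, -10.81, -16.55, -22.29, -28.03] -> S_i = -5.07 + -5.74*i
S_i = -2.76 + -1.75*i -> [-2.76, -4.51, -6.26, -8.01, -9.76]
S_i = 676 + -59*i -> [676, 617, 558, 499, 440]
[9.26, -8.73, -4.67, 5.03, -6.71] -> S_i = Random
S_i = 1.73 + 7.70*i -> [1.73, 9.43, 17.13, 24.83, 32.53]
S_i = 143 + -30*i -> [143, 113, 83, 53, 23]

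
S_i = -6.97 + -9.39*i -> [-6.97, -16.36, -25.75, -35.14, -44.53]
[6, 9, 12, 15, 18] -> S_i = 6 + 3*i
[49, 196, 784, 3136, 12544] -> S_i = 49*4^i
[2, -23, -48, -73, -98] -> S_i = 2 + -25*i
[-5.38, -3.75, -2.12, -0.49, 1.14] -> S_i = -5.38 + 1.63*i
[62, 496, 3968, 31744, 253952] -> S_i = 62*8^i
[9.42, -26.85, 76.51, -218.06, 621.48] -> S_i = 9.42*(-2.85)^i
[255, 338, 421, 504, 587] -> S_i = 255 + 83*i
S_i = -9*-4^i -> [-9, 36, -144, 576, -2304]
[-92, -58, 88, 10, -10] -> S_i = Random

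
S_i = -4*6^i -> [-4, -24, -144, -864, -5184]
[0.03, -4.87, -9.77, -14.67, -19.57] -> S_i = 0.03 + -4.90*i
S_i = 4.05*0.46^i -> [4.05, 1.86, 0.86, 0.39, 0.18]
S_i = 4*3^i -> [4, 12, 36, 108, 324]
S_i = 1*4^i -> [1, 4, 16, 64, 256]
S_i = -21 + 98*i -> [-21, 77, 175, 273, 371]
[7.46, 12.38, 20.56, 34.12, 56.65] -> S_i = 7.46*1.66^i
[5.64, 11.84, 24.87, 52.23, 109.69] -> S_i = 5.64*2.10^i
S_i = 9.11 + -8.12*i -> [9.11, 0.99, -7.13, -15.25, -23.37]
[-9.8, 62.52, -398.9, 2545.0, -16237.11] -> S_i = -9.80*(-6.38)^i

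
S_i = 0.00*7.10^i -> [0.0, 0.0, 0.0, 0.0, 0.0]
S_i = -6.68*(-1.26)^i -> [-6.68, 8.42, -10.61, 13.36, -16.84]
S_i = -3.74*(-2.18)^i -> [-3.74, 8.15, -17.77, 38.75, -84.47]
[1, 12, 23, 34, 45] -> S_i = 1 + 11*i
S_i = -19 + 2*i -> [-19, -17, -15, -13, -11]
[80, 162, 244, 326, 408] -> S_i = 80 + 82*i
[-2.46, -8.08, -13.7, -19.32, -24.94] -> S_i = -2.46 + -5.62*i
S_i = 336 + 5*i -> [336, 341, 346, 351, 356]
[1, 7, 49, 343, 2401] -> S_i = 1*7^i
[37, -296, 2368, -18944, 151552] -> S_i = 37*-8^i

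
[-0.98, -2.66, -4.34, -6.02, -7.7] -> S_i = -0.98 + -1.68*i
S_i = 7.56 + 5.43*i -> [7.56, 12.99, 18.42, 23.85, 29.28]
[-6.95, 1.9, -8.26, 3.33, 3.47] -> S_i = Random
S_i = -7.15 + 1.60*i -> [-7.15, -5.55, -3.95, -2.35, -0.75]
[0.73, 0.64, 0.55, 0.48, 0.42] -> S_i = 0.73*0.87^i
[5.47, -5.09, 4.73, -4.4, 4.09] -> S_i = 5.47*(-0.93)^i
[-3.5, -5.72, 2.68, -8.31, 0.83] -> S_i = Random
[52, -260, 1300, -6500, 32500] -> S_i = 52*-5^i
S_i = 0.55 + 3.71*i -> [0.55, 4.26, 7.97, 11.68, 15.39]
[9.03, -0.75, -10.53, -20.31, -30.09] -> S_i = 9.03 + -9.78*i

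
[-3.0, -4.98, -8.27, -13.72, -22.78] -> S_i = -3.00*1.66^i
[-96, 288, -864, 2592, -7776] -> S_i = -96*-3^i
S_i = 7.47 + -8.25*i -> [7.47, -0.78, -9.03, -17.28, -25.53]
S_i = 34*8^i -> [34, 272, 2176, 17408, 139264]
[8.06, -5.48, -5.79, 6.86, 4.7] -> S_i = Random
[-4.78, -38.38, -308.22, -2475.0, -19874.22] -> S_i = -4.78*8.03^i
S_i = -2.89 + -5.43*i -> [-2.89, -8.32, -13.75, -19.18, -24.61]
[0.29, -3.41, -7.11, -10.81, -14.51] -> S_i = 0.29 + -3.70*i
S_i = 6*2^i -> [6, 12, 24, 48, 96]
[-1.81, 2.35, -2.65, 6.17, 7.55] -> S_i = Random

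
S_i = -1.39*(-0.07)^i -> [-1.39, 0.1, -0.01, 0.0, -0.0]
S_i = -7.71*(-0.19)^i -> [-7.71, 1.46, -0.28, 0.05, -0.01]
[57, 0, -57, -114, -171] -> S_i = 57 + -57*i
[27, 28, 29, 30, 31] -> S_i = 27 + 1*i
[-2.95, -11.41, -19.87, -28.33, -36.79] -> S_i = -2.95 + -8.46*i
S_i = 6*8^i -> [6, 48, 384, 3072, 24576]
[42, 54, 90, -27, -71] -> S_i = Random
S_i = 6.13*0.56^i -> [6.13, 3.43, 1.92, 1.08, 0.6]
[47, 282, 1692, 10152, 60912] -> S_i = 47*6^i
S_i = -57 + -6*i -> [-57, -63, -69, -75, -81]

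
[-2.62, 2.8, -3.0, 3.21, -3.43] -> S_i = -2.62*(-1.07)^i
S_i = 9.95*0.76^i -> [9.95, 7.56, 5.75, 4.37, 3.32]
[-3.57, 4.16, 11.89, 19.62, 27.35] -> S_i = -3.57 + 7.73*i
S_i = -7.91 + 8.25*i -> [-7.91, 0.34, 8.59, 16.84, 25.09]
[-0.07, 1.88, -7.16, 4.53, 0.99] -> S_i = Random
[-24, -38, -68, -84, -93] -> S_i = Random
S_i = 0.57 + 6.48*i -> [0.57, 7.05, 13.53, 20.01, 26.49]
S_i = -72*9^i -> [-72, -648, -5832, -52488, -472392]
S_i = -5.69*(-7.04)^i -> [-5.69, 40.06, -282.01, 1985.32, -13976.64]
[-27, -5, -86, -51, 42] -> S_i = Random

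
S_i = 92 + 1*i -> [92, 93, 94, 95, 96]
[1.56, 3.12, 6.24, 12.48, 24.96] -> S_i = 1.56*2.00^i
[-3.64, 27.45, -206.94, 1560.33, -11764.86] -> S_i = -3.64*(-7.54)^i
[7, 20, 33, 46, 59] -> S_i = 7 + 13*i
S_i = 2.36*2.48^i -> [2.36, 5.85, 14.51, 36.0, 89.27]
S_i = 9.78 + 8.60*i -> [9.78, 18.38, 26.98, 35.58, 44.18]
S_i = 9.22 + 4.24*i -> [9.22, 13.46, 17.7, 21.94, 26.18]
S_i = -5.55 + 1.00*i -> [-5.55, -4.55, -3.55, -2.55, -1.55]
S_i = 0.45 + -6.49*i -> [0.45, -6.04, -12.53, -19.02, -25.51]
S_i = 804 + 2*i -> [804, 806, 808, 810, 812]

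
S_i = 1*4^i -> [1, 4, 16, 64, 256]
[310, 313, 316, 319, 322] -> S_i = 310 + 3*i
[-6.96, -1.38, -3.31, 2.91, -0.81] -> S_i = Random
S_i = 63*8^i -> [63, 504, 4032, 32256, 258048]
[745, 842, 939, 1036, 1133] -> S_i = 745 + 97*i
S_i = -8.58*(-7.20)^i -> [-8.58, 61.78, -444.79, 3202.47, -23057.77]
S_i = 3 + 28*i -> [3, 31, 59, 87, 115]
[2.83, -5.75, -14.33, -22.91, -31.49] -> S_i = 2.83 + -8.58*i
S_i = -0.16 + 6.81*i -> [-0.16, 6.65, 13.46, 20.27, 27.08]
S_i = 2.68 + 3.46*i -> [2.68, 6.14, 9.6, 13.06, 16.52]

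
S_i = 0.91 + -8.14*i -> [0.91, -7.23, -15.37, -23.51, -31.65]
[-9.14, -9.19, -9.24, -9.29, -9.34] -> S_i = -9.14 + -0.05*i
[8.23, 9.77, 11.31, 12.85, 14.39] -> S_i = 8.23 + 1.54*i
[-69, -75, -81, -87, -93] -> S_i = -69 + -6*i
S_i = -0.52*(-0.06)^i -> [-0.52, 0.03, -0.0, 0.0, -0.0]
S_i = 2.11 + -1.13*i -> [2.11, 0.98, -0.15, -1.28, -2.41]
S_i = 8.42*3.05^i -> [8.42, 25.68, 78.33, 238.9, 728.64]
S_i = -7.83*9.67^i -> [-7.83, -75.72, -732.17, -7080.13, -68464.85]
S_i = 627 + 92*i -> [627, 719, 811, 903, 995]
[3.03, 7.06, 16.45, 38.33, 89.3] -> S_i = 3.03*2.33^i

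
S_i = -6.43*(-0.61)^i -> [-6.43, 3.92, -2.39, 1.46, -0.89]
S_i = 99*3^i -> [99, 297, 891, 2673, 8019]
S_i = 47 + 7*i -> [47, 54, 61, 68, 75]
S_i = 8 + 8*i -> [8, 16, 24, 32, 40]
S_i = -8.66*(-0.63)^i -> [-8.66, 5.46, -3.44, 2.17, -1.36]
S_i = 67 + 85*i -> [67, 152, 237, 322, 407]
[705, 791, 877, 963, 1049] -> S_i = 705 + 86*i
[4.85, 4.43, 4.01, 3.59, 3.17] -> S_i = 4.85 + -0.42*i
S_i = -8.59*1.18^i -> [-8.59, -10.14, -11.96, -14.11, -16.65]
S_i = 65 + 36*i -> [65, 101, 137, 173, 209]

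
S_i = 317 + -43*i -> [317, 274, 231, 188, 145]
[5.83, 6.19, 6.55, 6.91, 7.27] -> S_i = 5.83 + 0.36*i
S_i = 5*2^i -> [5, 10, 20, 40, 80]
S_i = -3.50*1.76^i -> [-3.5, -6.16, -10.84, -19.08, -33.58]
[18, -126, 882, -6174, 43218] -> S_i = 18*-7^i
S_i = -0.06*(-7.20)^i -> [-0.06, 0.43, -3.11, 22.39, -161.24]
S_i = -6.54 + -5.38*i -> [-6.54, -11.92, -17.3, -22.68, -28.06]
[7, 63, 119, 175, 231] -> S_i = 7 + 56*i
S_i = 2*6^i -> [2, 12, 72, 432, 2592]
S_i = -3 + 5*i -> [-3, 2, 7, 12, 17]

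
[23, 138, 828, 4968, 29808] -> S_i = 23*6^i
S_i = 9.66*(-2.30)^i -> [9.66, -22.22, 51.1, -117.53, 270.33]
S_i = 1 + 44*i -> [1, 45, 89, 133, 177]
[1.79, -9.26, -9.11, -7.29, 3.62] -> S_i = Random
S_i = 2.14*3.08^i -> [2.14, 6.59, 20.3, 62.53, 192.58]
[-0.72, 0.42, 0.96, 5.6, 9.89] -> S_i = Random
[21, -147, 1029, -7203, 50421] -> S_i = 21*-7^i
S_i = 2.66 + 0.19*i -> [2.66, 2.85, 3.04, 3.23, 3.42]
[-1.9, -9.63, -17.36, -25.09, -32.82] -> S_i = -1.90 + -7.73*i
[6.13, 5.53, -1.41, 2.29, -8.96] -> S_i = Random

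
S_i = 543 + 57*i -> [543, 600, 657, 714, 771]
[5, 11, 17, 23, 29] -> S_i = 5 + 6*i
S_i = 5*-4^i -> [5, -20, 80, -320, 1280]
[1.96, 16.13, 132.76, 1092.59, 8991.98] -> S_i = 1.96*8.23^i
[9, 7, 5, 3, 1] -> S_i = 9 + -2*i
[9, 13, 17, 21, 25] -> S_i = 9 + 4*i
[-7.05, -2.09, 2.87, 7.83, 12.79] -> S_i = -7.05 + 4.96*i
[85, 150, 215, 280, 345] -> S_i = 85 + 65*i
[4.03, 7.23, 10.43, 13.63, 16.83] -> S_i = 4.03 + 3.20*i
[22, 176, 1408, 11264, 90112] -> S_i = 22*8^i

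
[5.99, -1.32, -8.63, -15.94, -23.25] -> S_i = 5.99 + -7.31*i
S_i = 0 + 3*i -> [0, 3, 6, 9, 12]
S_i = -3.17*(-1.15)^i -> [-3.17, 3.65, -4.19, 4.82, -5.54]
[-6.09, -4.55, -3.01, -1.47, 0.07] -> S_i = -6.09 + 1.54*i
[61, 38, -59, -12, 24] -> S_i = Random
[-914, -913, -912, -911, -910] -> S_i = -914 + 1*i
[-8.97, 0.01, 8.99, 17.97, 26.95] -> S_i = -8.97 + 8.98*i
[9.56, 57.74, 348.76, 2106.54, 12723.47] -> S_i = 9.56*6.04^i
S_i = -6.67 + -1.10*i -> [-6.67, -7.77, -8.87, -9.97, -11.07]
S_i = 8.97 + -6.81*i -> [8.97, 2.16, -4.65, -11.46, -18.27]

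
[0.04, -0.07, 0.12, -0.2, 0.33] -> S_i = 0.04*(-1.70)^i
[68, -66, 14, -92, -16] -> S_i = Random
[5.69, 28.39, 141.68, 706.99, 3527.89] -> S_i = 5.69*4.99^i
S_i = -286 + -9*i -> [-286, -295, -304, -313, -322]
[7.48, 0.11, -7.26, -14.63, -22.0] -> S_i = 7.48 + -7.37*i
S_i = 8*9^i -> [8, 72, 648, 5832, 52488]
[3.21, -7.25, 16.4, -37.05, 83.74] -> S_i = 3.21*(-2.26)^i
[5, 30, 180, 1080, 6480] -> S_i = 5*6^i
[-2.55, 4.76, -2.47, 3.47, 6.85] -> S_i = Random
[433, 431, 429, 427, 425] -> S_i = 433 + -2*i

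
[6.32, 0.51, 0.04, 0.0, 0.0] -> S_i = 6.32*0.08^i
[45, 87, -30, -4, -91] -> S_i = Random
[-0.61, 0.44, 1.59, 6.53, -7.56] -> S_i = Random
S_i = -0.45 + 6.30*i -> [-0.45, 5.85, 12.15, 18.45, 24.75]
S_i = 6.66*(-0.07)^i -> [6.66, -0.47, 0.03, -0.0, 0.0]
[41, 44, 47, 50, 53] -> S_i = 41 + 3*i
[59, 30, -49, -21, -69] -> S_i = Random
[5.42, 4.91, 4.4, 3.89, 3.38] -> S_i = 5.42 + -0.51*i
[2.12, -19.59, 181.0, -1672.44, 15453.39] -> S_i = 2.12*(-9.24)^i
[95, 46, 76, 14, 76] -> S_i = Random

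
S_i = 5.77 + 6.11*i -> [5.77, 11.88, 17.99, 24.1, 30.21]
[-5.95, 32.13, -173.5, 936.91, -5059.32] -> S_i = -5.95*(-5.40)^i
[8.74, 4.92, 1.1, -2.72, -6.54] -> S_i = 8.74 + -3.82*i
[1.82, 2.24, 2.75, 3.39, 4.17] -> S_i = 1.82*1.23^i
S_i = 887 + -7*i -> [887, 880, 873, 866, 859]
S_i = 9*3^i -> [9, 27, 81, 243, 729]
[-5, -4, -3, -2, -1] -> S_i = -5 + 1*i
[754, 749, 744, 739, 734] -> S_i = 754 + -5*i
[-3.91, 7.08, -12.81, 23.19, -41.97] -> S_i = -3.91*(-1.81)^i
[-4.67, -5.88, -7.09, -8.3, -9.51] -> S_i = -4.67 + -1.21*i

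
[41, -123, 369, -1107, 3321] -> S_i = 41*-3^i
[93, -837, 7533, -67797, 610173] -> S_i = 93*-9^i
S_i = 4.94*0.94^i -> [4.94, 4.64, 4.36, 4.1, 3.86]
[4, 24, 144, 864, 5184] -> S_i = 4*6^i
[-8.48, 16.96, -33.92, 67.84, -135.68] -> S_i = -8.48*(-2.00)^i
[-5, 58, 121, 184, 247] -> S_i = -5 + 63*i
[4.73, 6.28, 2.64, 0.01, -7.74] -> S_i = Random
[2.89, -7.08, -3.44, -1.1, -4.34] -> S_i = Random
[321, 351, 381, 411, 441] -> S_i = 321 + 30*i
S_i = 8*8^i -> [8, 64, 512, 4096, 32768]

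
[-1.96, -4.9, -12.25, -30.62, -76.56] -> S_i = -1.96*2.50^i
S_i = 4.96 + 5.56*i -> [4.96, 10.52, 16.08, 21.64, 27.2]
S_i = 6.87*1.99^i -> [6.87, 13.67, 27.21, 54.14, 107.74]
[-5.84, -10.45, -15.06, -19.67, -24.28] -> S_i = -5.84 + -4.61*i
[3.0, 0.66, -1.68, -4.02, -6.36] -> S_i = 3.00 + -2.34*i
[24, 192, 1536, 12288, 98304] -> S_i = 24*8^i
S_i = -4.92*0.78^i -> [-4.92, -3.84, -2.99, -2.33, -1.82]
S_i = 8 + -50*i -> [8, -42, -92, -142, -192]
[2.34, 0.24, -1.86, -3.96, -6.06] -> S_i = 2.34 + -2.10*i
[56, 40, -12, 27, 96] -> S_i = Random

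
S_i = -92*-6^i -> [-92, 552, -3312, 19872, -119232]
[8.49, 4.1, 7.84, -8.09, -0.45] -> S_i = Random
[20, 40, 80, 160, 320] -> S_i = 20*2^i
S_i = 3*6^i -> [3, 18, 108, 648, 3888]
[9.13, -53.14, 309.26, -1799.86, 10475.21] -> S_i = 9.13*(-5.82)^i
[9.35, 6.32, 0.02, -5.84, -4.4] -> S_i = Random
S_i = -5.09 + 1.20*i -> [-5.09, -3.89, -2.69, -1.49, -0.29]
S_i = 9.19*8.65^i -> [9.19, 79.49, 687.62, 5947.9, 51449.36]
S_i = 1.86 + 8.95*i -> [1.86, 10.81, 19.76, 28.71, 37.66]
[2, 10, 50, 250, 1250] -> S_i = 2*5^i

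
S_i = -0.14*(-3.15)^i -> [-0.14, 0.44, -1.39, 4.38, -13.78]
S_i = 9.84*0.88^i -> [9.84, 8.66, 7.62, 6.71, 5.9]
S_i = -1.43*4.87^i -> [-1.43, -6.96, -33.92, -165.17, -804.36]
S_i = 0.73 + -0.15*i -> [0.73, 0.58, 0.43, 0.28, 0.13]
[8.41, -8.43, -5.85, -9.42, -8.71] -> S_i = Random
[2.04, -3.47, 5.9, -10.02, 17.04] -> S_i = 2.04*(-1.70)^i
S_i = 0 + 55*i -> [0, 55, 110, 165, 220]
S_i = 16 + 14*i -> [16, 30, 44, 58, 72]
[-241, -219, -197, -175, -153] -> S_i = -241 + 22*i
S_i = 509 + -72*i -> [509, 437, 365, 293, 221]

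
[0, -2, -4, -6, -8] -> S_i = 0 + -2*i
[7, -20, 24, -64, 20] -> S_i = Random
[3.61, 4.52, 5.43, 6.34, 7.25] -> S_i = 3.61 + 0.91*i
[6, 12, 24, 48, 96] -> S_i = 6*2^i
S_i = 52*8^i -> [52, 416, 3328, 26624, 212992]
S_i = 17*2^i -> [17, 34, 68, 136, 272]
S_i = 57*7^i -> [57, 399, 2793, 19551, 136857]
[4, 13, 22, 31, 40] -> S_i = 4 + 9*i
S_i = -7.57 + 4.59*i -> [-7.57, -2.98, 1.61, 6.2, 10.79]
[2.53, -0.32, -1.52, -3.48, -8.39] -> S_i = Random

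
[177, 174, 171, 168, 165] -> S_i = 177 + -3*i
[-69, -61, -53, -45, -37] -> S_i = -69 + 8*i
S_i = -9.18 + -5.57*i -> [-9.18, -14.75, -20.32, -25.89, -31.46]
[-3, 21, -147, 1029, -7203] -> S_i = -3*-7^i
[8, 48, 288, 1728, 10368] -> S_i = 8*6^i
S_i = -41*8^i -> [-41, -328, -2624, -20992, -167936]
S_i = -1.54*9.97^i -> [-1.54, -15.35, -153.08, -1526.18, -15216.03]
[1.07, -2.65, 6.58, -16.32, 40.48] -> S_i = 1.07*(-2.48)^i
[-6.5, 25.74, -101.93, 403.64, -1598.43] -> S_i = -6.50*(-3.96)^i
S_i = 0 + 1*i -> [0, 1, 2, 3, 4]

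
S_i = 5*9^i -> [5, 45, 405, 3645, 32805]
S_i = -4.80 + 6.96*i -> [-4.8, 2.16, 9.12, 16.08, 23.04]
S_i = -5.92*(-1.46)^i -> [-5.92, 8.64, -12.62, 18.42, -26.9]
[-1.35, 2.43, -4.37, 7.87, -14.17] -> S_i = -1.35*(-1.80)^i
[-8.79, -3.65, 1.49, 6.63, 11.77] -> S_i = -8.79 + 5.14*i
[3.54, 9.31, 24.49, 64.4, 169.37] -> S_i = 3.54*2.63^i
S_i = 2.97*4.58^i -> [2.97, 13.6, 62.3, 285.33, 1306.83]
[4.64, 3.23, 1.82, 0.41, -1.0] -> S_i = 4.64 + -1.41*i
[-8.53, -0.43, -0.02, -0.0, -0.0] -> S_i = -8.53*0.05^i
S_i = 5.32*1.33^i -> [5.32, 7.08, 9.41, 12.52, 16.65]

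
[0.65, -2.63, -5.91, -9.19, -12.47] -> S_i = 0.65 + -3.28*i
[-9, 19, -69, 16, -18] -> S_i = Random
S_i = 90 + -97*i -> [90, -7, -104, -201, -298]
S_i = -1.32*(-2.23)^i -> [-1.32, 2.94, -6.56, 14.64, -32.64]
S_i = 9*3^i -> [9, 27, 81, 243, 729]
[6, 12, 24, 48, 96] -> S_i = 6*2^i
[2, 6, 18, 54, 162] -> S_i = 2*3^i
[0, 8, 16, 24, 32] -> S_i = 0 + 8*i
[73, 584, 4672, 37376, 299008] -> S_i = 73*8^i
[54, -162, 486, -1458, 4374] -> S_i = 54*-3^i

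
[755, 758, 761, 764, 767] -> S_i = 755 + 3*i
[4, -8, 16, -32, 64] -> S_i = 4*-2^i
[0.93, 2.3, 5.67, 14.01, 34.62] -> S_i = 0.93*2.47^i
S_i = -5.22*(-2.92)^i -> [-5.22, 15.24, -44.51, 129.96, -379.49]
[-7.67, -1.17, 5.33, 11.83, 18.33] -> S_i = -7.67 + 6.50*i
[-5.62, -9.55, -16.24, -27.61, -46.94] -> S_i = -5.62*1.70^i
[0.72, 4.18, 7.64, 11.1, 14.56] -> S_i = 0.72 + 3.46*i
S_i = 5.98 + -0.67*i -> [5.98, 5.31, 4.64, 3.97, 3.3]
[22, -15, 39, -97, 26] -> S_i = Random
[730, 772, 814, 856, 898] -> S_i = 730 + 42*i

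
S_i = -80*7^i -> [-80, -560, -3920, -27440, -192080]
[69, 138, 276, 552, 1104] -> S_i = 69*2^i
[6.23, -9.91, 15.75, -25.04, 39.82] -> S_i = 6.23*(-1.59)^i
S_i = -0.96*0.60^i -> [-0.96, -0.58, -0.35, -0.21, -0.12]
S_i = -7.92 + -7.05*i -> [-7.92, -14.97, -22.02, -29.07, -36.12]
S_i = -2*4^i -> [-2, -8, -32, -128, -512]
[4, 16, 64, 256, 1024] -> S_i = 4*4^i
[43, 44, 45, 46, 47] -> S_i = 43 + 1*i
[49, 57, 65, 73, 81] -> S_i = 49 + 8*i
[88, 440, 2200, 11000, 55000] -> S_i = 88*5^i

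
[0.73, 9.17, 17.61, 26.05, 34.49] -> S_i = 0.73 + 8.44*i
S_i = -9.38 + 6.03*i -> [-9.38, -3.35, 2.68, 8.71, 14.74]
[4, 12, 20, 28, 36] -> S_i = 4 + 8*i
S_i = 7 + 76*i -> [7, 83, 159, 235, 311]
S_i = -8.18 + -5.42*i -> [-8.18, -13.6, -19.02, -24.44, -29.86]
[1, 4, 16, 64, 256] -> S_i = 1*4^i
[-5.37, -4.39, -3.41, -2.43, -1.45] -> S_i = -5.37 + 0.98*i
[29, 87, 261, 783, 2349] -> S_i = 29*3^i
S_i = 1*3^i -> [1, 3, 9, 27, 81]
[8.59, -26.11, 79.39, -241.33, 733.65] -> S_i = 8.59*(-3.04)^i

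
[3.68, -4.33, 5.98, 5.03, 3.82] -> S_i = Random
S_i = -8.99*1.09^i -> [-8.99, -9.8, -10.68, -11.64, -12.69]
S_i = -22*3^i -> [-22, -66, -198, -594, -1782]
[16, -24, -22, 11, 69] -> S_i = Random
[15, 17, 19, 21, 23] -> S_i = 15 + 2*i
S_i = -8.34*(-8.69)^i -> [-8.34, 72.47, -629.8, 5473.0, -47560.36]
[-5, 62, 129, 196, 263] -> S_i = -5 + 67*i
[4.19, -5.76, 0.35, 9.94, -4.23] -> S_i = Random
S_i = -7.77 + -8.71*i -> [-7.77, -16.48, -25.19, -33.9, -42.61]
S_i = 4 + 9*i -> [4, 13, 22, 31, 40]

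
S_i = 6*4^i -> [6, 24, 96, 384, 1536]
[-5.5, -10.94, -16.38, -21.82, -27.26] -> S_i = -5.50 + -5.44*i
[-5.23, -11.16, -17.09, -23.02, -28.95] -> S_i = -5.23 + -5.93*i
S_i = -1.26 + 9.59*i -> [-1.26, 8.33, 17.92, 27.51, 37.1]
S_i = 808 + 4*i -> [808, 812, 816, 820, 824]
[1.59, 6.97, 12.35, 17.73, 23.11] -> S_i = 1.59 + 5.38*i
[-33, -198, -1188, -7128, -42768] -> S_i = -33*6^i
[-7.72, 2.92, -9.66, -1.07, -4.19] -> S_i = Random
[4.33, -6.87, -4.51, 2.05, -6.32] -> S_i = Random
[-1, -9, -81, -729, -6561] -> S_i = -1*9^i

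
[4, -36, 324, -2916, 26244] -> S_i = 4*-9^i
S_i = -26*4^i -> [-26, -104, -416, -1664, -6656]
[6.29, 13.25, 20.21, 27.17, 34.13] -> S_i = 6.29 + 6.96*i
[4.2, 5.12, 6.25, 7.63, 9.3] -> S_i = 4.20*1.22^i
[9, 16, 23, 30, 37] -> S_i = 9 + 7*i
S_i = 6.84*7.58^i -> [6.84, 51.85, 393.0, 2978.95, 22580.47]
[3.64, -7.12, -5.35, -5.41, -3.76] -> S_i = Random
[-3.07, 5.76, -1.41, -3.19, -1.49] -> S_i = Random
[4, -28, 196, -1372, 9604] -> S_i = 4*-7^i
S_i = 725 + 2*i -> [725, 727, 729, 731, 733]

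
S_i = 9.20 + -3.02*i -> [9.2, 6.18, 3.16, 0.14, -2.88]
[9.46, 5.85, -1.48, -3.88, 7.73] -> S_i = Random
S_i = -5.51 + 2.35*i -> [-5.51, -3.16, -0.81, 1.54, 3.89]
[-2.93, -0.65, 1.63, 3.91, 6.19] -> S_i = -2.93 + 2.28*i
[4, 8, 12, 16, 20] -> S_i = 4 + 4*i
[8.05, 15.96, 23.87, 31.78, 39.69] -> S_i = 8.05 + 7.91*i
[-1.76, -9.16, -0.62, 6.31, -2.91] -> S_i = Random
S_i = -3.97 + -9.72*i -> [-3.97, -13.69, -23.41, -33.13, -42.85]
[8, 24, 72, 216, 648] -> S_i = 8*3^i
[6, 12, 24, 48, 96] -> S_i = 6*2^i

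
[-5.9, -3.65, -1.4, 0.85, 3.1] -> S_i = -5.90 + 2.25*i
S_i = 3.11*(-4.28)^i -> [3.11, -13.31, 56.97, -243.83, 1043.6]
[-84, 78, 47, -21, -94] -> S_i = Random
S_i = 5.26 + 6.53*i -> [5.26, 11.79, 18.32, 24.85, 31.38]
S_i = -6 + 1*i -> [-6, -5, -4, -3, -2]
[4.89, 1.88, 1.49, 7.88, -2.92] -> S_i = Random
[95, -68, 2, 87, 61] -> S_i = Random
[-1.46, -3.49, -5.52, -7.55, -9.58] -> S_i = -1.46 + -2.03*i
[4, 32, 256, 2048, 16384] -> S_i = 4*8^i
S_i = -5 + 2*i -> [-5, -3, -1, 1, 3]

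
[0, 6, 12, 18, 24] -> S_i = 0 + 6*i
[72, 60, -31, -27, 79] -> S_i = Random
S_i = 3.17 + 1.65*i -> [3.17, 4.82, 6.47, 8.12, 9.77]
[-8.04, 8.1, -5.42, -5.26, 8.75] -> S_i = Random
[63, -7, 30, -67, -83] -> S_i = Random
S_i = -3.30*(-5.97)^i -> [-3.3, 19.7, -117.61, 702.16, -4191.9]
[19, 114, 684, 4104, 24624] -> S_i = 19*6^i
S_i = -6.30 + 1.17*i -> [-6.3, -5.13, -3.96, -2.79, -1.62]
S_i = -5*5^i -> [-5, -25, -125, -625, -3125]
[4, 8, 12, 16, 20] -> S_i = 4 + 4*i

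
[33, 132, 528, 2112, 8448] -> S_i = 33*4^i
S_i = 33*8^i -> [33, 264, 2112, 16896, 135168]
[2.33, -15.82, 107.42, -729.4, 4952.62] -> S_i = 2.33*(-6.79)^i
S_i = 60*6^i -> [60, 360, 2160, 12960, 77760]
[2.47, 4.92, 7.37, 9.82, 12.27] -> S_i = 2.47 + 2.45*i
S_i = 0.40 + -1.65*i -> [0.4, -1.25, -2.9, -4.55, -6.2]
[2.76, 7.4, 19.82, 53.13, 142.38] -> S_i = 2.76*2.68^i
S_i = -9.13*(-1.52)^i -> [-9.13, 13.88, -21.09, 32.06, -48.74]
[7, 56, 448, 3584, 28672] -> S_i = 7*8^i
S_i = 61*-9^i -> [61, -549, 4941, -44469, 400221]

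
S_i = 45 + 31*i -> [45, 76, 107, 138, 169]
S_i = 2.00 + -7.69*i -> [2.0, -5.69, -13.38, -21.07, -28.76]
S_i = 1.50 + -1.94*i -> [1.5, -0.44, -2.38, -4.32, -6.26]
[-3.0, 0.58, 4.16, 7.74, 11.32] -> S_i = -3.00 + 3.58*i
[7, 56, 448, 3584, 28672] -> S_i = 7*8^i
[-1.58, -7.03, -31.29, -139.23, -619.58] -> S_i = -1.58*4.45^i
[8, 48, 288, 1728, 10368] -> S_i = 8*6^i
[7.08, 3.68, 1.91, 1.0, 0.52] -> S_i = 7.08*0.52^i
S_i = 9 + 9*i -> [9, 18, 27, 36, 45]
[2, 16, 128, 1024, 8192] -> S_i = 2*8^i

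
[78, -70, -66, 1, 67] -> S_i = Random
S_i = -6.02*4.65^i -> [-6.02, -27.99, -130.17, -605.28, -2814.55]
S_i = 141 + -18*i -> [141, 123, 105, 87, 69]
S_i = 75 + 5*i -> [75, 80, 85, 90, 95]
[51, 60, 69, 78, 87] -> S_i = 51 + 9*i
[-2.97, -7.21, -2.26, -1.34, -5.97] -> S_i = Random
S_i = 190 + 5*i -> [190, 195, 200, 205, 210]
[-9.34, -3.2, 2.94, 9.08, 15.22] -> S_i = -9.34 + 6.14*i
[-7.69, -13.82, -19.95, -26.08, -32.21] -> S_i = -7.69 + -6.13*i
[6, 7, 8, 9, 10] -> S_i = 6 + 1*i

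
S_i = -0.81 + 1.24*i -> [-0.81, 0.43, 1.67, 2.91, 4.15]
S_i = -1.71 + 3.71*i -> [-1.71, 2.0, 5.71, 9.42, 13.13]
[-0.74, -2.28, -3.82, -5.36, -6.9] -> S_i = -0.74 + -1.54*i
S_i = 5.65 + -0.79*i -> [5.65, 4.86, 4.07, 3.28, 2.49]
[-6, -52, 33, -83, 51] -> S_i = Random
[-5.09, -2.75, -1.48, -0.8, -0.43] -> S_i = -5.09*0.54^i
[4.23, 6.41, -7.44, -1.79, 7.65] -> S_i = Random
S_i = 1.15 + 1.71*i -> [1.15, 2.86, 4.57, 6.28, 7.99]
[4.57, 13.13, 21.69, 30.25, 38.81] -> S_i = 4.57 + 8.56*i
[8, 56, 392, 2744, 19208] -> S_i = 8*7^i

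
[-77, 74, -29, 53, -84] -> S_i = Random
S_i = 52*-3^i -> [52, -156, 468, -1404, 4212]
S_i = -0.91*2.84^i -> [-0.91, -2.58, -7.34, -20.84, -59.2]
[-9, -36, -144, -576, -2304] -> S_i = -9*4^i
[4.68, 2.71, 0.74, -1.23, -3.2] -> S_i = 4.68 + -1.97*i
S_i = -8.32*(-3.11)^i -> [-8.32, 25.88, -80.47, 250.27, -778.33]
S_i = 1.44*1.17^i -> [1.44, 1.68, 1.97, 2.31, 2.7]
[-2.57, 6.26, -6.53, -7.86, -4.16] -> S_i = Random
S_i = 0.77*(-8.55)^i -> [0.77, -6.58, 56.29, -481.27, 4114.86]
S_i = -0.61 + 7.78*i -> [-0.61, 7.17, 14.95, 22.73, 30.51]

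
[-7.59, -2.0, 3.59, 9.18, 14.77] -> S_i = -7.59 + 5.59*i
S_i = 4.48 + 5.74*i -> [4.48, 10.22, 15.96, 21.7, 27.44]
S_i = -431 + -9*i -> [-431, -440, -449, -458, -467]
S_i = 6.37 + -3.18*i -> [6.37, 3.19, 0.01, -3.17, -6.35]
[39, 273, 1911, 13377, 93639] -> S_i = 39*7^i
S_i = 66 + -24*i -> [66, 42, 18, -6, -30]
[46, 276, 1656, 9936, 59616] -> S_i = 46*6^i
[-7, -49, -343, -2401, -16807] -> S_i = -7*7^i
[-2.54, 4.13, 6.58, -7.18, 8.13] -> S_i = Random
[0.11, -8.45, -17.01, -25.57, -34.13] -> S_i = 0.11 + -8.56*i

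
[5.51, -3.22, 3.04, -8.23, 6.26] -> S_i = Random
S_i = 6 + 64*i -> [6, 70, 134, 198, 262]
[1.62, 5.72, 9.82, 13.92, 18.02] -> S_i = 1.62 + 4.10*i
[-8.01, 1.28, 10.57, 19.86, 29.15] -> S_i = -8.01 + 9.29*i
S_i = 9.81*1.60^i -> [9.81, 15.7, 25.11, 40.18, 64.29]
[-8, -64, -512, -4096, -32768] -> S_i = -8*8^i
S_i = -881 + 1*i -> [-881, -880, -879, -878, -877]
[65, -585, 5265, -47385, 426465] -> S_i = 65*-9^i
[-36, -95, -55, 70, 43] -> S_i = Random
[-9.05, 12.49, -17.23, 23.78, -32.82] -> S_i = -9.05*(-1.38)^i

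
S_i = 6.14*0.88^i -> [6.14, 5.4, 4.75, 4.18, 3.68]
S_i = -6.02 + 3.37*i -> [-6.02, -2.65, 0.72, 4.09, 7.46]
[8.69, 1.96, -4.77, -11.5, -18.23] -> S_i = 8.69 + -6.73*i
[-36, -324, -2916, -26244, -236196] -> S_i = -36*9^i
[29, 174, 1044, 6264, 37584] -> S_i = 29*6^i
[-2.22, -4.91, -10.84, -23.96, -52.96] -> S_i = -2.22*2.21^i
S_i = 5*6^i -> [5, 30, 180, 1080, 6480]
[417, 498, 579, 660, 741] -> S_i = 417 + 81*i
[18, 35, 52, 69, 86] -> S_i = 18 + 17*i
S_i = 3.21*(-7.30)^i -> [3.21, -23.43, 171.06, -1248.74, 9115.84]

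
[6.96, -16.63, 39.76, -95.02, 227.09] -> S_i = 6.96*(-2.39)^i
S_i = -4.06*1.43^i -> [-4.06, -5.81, -8.3, -11.87, -16.98]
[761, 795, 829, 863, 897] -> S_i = 761 + 34*i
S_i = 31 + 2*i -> [31, 33, 35, 37, 39]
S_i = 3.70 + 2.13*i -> [3.7, 5.83, 7.96, 10.09, 12.22]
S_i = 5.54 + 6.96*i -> [5.54, 12.5, 19.46, 26.42, 33.38]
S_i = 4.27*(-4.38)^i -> [4.27, -18.7, 81.92, -358.8, 1571.54]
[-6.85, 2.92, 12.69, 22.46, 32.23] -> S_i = -6.85 + 9.77*i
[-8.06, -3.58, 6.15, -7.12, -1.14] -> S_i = Random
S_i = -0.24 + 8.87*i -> [-0.24, 8.63, 17.5, 26.37, 35.24]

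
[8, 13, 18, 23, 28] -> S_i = 8 + 5*i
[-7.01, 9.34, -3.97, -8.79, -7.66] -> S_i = Random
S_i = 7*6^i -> [7, 42, 252, 1512, 9072]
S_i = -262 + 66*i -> [-262, -196, -130, -64, 2]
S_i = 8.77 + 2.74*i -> [8.77, 11.51, 14.25, 16.99, 19.73]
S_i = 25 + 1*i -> [25, 26, 27, 28, 29]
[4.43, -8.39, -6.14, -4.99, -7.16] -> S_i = Random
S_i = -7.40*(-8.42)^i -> [-7.4, 62.31, -524.63, 4417.41, -37194.62]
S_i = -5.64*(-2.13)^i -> [-5.64, 12.01, -25.59, 54.5, -116.09]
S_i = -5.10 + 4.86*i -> [-5.1, -0.24, 4.62, 9.48, 14.34]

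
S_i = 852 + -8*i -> [852, 844, 836, 828, 820]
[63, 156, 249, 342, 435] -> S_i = 63 + 93*i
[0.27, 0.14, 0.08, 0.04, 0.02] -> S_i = 0.27*0.53^i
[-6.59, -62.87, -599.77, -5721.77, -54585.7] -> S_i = -6.59*9.54^i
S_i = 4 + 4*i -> [4, 8, 12, 16, 20]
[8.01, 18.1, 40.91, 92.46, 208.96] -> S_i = 8.01*2.26^i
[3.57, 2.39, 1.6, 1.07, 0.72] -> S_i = 3.57*0.67^i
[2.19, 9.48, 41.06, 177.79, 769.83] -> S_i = 2.19*4.33^i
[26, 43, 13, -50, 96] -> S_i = Random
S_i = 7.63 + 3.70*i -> [7.63, 11.33, 15.03, 18.73, 22.43]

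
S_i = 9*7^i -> [9, 63, 441, 3087, 21609]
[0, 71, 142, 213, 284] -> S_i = 0 + 71*i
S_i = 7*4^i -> [7, 28, 112, 448, 1792]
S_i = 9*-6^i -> [9, -54, 324, -1944, 11664]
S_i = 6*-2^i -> [6, -12, 24, -48, 96]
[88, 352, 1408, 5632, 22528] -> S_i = 88*4^i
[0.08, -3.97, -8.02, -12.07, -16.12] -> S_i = 0.08 + -4.05*i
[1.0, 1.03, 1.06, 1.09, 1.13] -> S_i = 1.00*1.03^i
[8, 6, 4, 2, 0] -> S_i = 8 + -2*i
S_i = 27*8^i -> [27, 216, 1728, 13824, 110592]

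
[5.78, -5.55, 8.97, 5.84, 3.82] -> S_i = Random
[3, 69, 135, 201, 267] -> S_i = 3 + 66*i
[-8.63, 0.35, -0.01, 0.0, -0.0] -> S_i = -8.63*(-0.04)^i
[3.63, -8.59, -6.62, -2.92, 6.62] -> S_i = Random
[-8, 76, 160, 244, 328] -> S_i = -8 + 84*i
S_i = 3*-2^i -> [3, -6, 12, -24, 48]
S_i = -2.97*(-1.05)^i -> [-2.97, 3.12, -3.27, 3.44, -3.61]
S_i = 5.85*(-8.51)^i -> [5.85, -49.78, 423.66, -3605.33, 30681.32]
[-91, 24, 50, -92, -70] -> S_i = Random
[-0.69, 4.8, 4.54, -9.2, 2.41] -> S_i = Random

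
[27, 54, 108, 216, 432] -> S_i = 27*2^i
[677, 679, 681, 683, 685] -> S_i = 677 + 2*i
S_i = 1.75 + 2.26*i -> [1.75, 4.01, 6.27, 8.53, 10.79]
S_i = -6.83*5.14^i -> [-6.83, -35.11, -180.45, -927.49, -4767.31]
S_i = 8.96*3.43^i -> [8.96, 30.73, 105.41, 361.57, 1240.18]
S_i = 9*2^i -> [9, 18, 36, 72, 144]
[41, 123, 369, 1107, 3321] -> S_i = 41*3^i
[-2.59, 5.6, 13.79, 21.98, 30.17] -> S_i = -2.59 + 8.19*i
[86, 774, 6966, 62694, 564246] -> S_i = 86*9^i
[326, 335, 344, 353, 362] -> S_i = 326 + 9*i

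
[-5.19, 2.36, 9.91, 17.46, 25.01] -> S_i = -5.19 + 7.55*i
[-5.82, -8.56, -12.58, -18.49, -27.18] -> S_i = -5.82*1.47^i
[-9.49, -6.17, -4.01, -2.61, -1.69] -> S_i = -9.49*0.65^i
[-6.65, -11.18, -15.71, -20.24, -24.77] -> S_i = -6.65 + -4.53*i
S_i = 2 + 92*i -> [2, 94, 186, 278, 370]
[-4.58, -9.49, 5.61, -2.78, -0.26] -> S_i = Random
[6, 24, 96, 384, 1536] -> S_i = 6*4^i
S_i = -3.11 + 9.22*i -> [-3.11, 6.11, 15.33, 24.55, 33.77]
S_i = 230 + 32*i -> [230, 262, 294, 326, 358]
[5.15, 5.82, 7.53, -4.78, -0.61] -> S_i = Random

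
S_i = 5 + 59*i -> [5, 64, 123, 182, 241]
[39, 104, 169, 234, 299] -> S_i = 39 + 65*i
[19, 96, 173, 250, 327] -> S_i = 19 + 77*i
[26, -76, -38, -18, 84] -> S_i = Random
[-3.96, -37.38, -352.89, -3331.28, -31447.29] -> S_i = -3.96*9.44^i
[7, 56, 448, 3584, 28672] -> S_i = 7*8^i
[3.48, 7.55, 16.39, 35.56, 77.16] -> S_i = 3.48*2.17^i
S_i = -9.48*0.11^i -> [-9.48, -1.04, -0.11, -0.01, -0.0]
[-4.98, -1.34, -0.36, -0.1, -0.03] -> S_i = -4.98*0.27^i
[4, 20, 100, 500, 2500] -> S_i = 4*5^i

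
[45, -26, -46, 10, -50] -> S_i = Random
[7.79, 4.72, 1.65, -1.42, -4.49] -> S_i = 7.79 + -3.07*i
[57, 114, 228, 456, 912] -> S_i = 57*2^i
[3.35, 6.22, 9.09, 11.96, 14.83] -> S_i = 3.35 + 2.87*i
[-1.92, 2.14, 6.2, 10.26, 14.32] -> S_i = -1.92 + 4.06*i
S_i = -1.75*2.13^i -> [-1.75, -3.73, -7.94, -16.91, -36.02]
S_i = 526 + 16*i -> [526, 542, 558, 574, 590]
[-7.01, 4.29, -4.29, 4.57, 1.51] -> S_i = Random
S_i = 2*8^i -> [2, 16, 128, 1024, 8192]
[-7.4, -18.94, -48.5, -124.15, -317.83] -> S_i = -7.40*2.56^i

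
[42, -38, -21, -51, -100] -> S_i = Random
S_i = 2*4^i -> [2, 8, 32, 128, 512]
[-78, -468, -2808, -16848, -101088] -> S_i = -78*6^i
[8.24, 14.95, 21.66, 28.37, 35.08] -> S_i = 8.24 + 6.71*i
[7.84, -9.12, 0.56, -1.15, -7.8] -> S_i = Random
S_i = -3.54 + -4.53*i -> [-3.54, -8.07, -12.6, -17.13, -21.66]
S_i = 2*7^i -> [2, 14, 98, 686, 4802]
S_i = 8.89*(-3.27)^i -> [8.89, -29.07, 95.06, -310.85, 1016.47]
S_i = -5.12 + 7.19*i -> [-5.12, 2.07, 9.26, 16.45, 23.64]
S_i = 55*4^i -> [55, 220, 880, 3520, 14080]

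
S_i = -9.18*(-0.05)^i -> [-9.18, 0.46, -0.02, 0.0, -0.0]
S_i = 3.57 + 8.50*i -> [3.57, 12.07, 20.57, 29.07, 37.57]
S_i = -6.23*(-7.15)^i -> [-6.23, 44.54, -318.49, 2277.23, -16282.17]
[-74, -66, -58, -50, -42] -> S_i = -74 + 8*i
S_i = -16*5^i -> [-16, -80, -400, -2000, -10000]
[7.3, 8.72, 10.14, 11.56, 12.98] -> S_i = 7.30 + 1.42*i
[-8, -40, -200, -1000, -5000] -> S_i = -8*5^i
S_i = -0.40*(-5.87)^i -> [-0.4, 2.35, -13.78, 80.9, -474.91]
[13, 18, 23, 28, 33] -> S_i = 13 + 5*i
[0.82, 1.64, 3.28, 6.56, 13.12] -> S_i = 0.82*2.00^i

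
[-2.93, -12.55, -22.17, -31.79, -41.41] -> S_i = -2.93 + -9.62*i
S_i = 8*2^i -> [8, 16, 32, 64, 128]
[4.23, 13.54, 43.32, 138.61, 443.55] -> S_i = 4.23*3.20^i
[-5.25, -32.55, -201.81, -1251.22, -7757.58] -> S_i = -5.25*6.20^i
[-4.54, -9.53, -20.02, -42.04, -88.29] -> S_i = -4.54*2.10^i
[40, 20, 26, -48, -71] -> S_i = Random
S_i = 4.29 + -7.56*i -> [4.29, -3.27, -10.83, -18.39, -25.95]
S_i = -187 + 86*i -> [-187, -101, -15, 71, 157]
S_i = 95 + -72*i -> [95, 23, -49, -121, -193]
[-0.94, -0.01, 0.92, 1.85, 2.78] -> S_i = -0.94 + 0.93*i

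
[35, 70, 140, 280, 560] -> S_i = 35*2^i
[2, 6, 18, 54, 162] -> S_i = 2*3^i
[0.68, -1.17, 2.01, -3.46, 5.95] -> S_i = 0.68*(-1.72)^i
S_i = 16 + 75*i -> [16, 91, 166, 241, 316]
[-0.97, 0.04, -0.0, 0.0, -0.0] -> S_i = -0.97*(-0.04)^i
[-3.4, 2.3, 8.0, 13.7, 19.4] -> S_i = -3.40 + 5.70*i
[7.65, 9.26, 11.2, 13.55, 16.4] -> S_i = 7.65*1.21^i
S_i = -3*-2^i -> [-3, 6, -12, 24, -48]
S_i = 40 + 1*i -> [40, 41, 42, 43, 44]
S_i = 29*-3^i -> [29, -87, 261, -783, 2349]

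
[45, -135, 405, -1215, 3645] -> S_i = 45*-3^i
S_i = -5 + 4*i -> [-5, -1, 3, 7, 11]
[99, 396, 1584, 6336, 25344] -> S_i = 99*4^i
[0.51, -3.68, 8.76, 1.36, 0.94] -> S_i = Random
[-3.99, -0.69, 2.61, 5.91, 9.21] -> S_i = -3.99 + 3.30*i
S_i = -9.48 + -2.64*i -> [-9.48, -12.12, -14.76, -17.4, -20.04]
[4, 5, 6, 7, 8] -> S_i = 4 + 1*i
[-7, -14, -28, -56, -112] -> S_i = -7*2^i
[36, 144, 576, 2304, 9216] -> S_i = 36*4^i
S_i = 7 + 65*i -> [7, 72, 137, 202, 267]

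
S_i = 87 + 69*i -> [87, 156, 225, 294, 363]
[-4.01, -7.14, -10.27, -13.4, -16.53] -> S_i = -4.01 + -3.13*i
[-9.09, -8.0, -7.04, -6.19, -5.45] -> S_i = -9.09*0.88^i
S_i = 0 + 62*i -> [0, 62, 124, 186, 248]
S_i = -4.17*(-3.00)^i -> [-4.17, 12.51, -37.53, 112.59, -337.77]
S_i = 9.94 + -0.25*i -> [9.94, 9.69, 9.44, 9.19, 8.94]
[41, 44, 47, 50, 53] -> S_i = 41 + 3*i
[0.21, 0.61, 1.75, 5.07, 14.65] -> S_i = 0.21*2.89^i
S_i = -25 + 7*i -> [-25, -18, -11, -4, 3]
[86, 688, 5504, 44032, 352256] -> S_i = 86*8^i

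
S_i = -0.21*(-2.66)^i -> [-0.21, 0.56, -1.49, 3.95, -10.51]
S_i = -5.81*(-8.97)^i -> [-5.81, 52.12, -467.48, 4193.28, -37613.69]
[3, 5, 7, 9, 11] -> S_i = 3 + 2*i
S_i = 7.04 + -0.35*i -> [7.04, 6.69, 6.34, 5.99, 5.64]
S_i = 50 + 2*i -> [50, 52, 54, 56, 58]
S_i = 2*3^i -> [2, 6, 18, 54, 162]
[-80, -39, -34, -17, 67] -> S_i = Random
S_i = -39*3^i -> [-39, -117, -351, -1053, -3159]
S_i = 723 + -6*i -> [723, 717, 711, 705, 699]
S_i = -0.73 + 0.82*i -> [-0.73, 0.09, 0.91, 1.73, 2.55]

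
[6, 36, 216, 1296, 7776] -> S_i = 6*6^i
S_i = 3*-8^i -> [3, -24, 192, -1536, 12288]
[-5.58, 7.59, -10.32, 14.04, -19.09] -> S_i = -5.58*(-1.36)^i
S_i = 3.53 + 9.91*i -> [3.53, 13.44, 23.35, 33.26, 43.17]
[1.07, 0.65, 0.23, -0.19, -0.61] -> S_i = 1.07 + -0.42*i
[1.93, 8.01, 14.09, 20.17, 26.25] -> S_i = 1.93 + 6.08*i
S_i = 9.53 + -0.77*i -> [9.53, 8.76, 7.99, 7.22, 6.45]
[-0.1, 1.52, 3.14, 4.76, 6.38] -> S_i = -0.10 + 1.62*i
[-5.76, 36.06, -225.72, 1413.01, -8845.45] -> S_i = -5.76*(-6.26)^i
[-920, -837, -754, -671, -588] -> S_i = -920 + 83*i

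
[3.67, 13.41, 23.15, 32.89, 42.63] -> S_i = 3.67 + 9.74*i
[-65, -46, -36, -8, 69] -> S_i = Random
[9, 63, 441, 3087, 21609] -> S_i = 9*7^i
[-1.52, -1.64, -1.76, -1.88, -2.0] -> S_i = -1.52 + -0.12*i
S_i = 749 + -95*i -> [749, 654, 559, 464, 369]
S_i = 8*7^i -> [8, 56, 392, 2744, 19208]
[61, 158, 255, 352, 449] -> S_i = 61 + 97*i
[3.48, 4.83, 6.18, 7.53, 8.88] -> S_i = 3.48 + 1.35*i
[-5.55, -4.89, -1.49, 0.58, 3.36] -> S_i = Random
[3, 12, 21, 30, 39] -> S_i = 3 + 9*i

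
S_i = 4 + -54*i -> [4, -50, -104, -158, -212]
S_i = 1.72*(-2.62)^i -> [1.72, -4.51, 11.81, -30.93, 81.05]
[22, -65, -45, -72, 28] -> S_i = Random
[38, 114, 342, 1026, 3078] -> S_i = 38*3^i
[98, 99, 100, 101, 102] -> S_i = 98 + 1*i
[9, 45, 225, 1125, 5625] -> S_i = 9*5^i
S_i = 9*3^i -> [9, 27, 81, 243, 729]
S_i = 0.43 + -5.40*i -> [0.43, -4.97, -10.37, -15.77, -21.17]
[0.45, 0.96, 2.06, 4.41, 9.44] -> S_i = 0.45*2.14^i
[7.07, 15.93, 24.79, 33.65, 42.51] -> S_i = 7.07 + 8.86*i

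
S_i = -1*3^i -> [-1, -3, -9, -27, -81]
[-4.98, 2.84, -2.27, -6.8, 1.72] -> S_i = Random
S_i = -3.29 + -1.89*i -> [-3.29, -5.18, -7.07, -8.96, -10.85]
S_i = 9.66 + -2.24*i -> [9.66, 7.42, 5.18, 2.94, 0.7]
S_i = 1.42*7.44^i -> [1.42, 10.56, 78.6, 584.8, 4350.91]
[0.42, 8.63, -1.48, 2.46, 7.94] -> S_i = Random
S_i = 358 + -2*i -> [358, 356, 354, 352, 350]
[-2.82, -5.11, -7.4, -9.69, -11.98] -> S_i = -2.82 + -2.29*i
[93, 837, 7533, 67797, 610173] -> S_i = 93*9^i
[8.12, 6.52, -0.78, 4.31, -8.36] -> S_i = Random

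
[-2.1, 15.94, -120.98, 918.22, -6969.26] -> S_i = -2.10*(-7.59)^i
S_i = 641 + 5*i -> [641, 646, 651, 656, 661]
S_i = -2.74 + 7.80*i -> [-2.74, 5.06, 12.86, 20.66, 28.46]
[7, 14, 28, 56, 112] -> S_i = 7*2^i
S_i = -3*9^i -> [-3, -27, -243, -2187, -19683]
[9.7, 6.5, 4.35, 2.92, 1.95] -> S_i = 9.70*0.67^i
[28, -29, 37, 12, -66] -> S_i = Random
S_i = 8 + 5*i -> [8, 13, 18, 23, 28]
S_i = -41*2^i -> [-41, -82, -164, -328, -656]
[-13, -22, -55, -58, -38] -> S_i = Random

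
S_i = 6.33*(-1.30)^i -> [6.33, -8.23, 10.7, -13.91, 18.08]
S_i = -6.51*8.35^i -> [-6.51, -54.36, -453.89, -3790.01, -31646.59]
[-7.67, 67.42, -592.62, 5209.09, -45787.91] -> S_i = -7.67*(-8.79)^i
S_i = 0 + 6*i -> [0, 6, 12, 18, 24]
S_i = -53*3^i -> [-53, -159, -477, -1431, -4293]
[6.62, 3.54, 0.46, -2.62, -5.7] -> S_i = 6.62 + -3.08*i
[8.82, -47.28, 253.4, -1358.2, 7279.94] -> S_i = 8.82*(-5.36)^i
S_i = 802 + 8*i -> [802, 810, 818, 826, 834]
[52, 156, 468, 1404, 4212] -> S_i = 52*3^i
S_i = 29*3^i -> [29, 87, 261, 783, 2349]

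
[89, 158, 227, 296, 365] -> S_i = 89 + 69*i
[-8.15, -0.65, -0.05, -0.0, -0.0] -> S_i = -8.15*0.08^i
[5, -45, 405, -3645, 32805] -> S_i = 5*-9^i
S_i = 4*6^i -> [4, 24, 144, 864, 5184]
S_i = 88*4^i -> [88, 352, 1408, 5632, 22528]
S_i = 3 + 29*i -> [3, 32, 61, 90, 119]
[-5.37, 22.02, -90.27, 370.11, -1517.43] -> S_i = -5.37*(-4.10)^i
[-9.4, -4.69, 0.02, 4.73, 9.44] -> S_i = -9.40 + 4.71*i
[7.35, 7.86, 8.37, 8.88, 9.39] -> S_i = 7.35 + 0.51*i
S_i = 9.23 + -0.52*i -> [9.23, 8.71, 8.19, 7.67, 7.15]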